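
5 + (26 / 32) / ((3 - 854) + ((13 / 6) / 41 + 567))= 2792441 / 558808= 5.00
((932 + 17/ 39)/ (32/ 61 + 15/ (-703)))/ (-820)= -44555437/ 19718868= -2.26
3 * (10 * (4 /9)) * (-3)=-40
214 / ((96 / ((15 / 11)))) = 535 / 176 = 3.04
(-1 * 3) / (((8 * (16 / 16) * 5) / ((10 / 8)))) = -3 / 32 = -0.09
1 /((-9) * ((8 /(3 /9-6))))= 17 /216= 0.08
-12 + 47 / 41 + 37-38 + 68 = 2302 / 41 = 56.15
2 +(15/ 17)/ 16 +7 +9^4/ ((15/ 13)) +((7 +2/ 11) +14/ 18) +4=5707.21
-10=-10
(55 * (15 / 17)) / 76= 825 / 1292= 0.64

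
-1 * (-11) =11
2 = 2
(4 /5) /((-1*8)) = -1 /10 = -0.10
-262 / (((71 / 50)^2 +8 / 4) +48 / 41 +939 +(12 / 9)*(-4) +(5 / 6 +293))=-26855000 / 126350431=-0.21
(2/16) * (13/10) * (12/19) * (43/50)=1677/19000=0.09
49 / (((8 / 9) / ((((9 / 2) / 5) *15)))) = 11907 / 16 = 744.19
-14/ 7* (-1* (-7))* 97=-1358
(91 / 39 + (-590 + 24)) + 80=-483.67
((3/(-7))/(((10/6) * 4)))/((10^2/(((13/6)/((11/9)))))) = -351/308000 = -0.00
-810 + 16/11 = -8894/11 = -808.55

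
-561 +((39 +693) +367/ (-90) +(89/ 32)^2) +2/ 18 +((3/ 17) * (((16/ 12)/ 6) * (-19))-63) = 9663493/ 87040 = 111.02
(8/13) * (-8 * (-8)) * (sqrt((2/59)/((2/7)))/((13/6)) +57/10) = 3072 * sqrt(413)/9971 +14592/65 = 230.75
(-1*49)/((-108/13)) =5.90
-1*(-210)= 210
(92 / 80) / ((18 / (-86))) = -989 / 180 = -5.49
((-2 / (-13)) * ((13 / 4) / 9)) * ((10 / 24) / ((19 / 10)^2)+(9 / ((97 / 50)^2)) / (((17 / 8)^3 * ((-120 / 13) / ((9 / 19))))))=5138078125 / 901137772998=0.01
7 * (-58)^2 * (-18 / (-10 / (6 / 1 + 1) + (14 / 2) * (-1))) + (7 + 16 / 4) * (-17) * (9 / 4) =11768895 / 236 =49868.20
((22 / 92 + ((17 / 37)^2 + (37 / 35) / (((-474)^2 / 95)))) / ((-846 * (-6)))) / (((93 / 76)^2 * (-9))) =-8056787371799 / 1222914360347444709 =-0.00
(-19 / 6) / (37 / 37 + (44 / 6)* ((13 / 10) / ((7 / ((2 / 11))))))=-665 / 262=-2.54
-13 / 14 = -0.93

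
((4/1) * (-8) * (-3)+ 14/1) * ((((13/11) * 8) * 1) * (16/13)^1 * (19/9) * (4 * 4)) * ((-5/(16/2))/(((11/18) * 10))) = -48640/11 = -4421.82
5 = 5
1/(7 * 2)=1/14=0.07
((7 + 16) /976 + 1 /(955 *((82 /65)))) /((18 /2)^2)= 186457 /619087536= 0.00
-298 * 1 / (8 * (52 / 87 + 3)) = -10.35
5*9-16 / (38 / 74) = 263 / 19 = 13.84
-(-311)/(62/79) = 24569/62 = 396.27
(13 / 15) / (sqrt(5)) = 13 * sqrt(5) / 75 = 0.39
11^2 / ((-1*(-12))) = 121 / 12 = 10.08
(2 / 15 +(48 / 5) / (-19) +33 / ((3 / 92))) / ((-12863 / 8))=-2306512 / 3665955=-0.63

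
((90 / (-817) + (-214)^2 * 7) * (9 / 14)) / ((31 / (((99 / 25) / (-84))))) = -313.40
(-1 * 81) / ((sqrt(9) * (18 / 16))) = -24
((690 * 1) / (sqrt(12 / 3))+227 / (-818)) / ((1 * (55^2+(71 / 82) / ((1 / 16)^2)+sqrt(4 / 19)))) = 29240234798541 / 275389792391566 - 474013423 * sqrt(19) / 137694896195783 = 0.11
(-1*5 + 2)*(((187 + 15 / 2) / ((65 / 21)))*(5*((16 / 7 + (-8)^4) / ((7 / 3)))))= -150655032 / 91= -1655549.80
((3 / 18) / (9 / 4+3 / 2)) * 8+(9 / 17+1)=1442 / 765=1.88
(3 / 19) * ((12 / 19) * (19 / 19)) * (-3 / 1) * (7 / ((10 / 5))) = -378 / 361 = -1.05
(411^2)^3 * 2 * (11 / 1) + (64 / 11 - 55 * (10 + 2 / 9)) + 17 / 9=3499351368059797387 / 33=106040950547266587.48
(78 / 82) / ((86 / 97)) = 3783 / 3526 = 1.07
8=8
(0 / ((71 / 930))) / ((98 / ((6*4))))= 0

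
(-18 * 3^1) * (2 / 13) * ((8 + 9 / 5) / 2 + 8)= -6966 / 65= -107.17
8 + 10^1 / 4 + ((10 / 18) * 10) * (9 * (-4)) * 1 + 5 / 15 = -1135 / 6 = -189.17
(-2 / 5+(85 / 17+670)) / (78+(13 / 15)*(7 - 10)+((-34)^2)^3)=3373 / 7724022457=0.00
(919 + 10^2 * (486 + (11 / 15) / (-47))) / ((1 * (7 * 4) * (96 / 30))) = 34909795 / 63168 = 552.65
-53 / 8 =-6.62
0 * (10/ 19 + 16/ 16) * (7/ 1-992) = 0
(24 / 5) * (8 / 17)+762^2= 49354932 / 85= 580646.26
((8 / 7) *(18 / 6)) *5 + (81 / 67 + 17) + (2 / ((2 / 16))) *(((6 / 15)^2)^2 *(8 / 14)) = 10431108 / 293125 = 35.59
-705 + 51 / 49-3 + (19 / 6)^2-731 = -2518871 / 1764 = -1427.93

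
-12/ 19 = -0.63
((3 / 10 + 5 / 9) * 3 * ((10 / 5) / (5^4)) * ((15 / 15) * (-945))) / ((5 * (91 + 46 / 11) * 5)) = -17787 / 5453125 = -0.00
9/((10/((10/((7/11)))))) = 99/7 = 14.14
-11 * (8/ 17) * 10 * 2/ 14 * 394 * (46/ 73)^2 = -1156.92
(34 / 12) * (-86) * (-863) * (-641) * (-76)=30732634748 / 3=10244211582.67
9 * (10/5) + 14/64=18.22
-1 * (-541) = 541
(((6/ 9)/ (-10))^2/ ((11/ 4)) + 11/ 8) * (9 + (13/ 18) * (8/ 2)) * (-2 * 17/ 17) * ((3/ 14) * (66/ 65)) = -2916499/ 409500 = -7.12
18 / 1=18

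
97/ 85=1.14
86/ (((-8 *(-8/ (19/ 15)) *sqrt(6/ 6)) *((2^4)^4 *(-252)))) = -817/ 7927234560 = -0.00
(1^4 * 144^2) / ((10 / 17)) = 176256 / 5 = 35251.20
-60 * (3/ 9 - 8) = 460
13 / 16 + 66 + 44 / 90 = 67.30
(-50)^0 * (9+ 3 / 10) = 9.30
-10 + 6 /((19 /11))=-124 /19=-6.53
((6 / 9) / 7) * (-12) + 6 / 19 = -110 / 133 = -0.83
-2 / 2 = -1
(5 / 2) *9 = 45 / 2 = 22.50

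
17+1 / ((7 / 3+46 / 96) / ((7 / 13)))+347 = 213052 / 585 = 364.19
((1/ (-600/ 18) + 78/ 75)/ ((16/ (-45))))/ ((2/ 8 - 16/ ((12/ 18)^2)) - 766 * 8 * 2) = 101/ 437040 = 0.00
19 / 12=1.58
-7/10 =-0.70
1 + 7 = 8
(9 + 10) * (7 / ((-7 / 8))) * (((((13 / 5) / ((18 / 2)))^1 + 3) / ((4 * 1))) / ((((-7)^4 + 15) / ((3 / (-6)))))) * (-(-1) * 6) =703 / 4530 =0.16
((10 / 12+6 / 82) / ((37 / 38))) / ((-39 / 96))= -135584 / 59163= -2.29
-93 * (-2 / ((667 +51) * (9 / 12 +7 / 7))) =372 / 2513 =0.15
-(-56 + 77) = -21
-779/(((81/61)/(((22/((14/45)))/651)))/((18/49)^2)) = -31362540/3647119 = -8.60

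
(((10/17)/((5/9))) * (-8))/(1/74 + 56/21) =-31968/10115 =-3.16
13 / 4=3.25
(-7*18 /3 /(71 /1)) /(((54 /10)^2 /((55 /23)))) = -19250 /396819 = -0.05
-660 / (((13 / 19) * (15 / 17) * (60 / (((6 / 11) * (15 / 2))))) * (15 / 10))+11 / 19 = -49.11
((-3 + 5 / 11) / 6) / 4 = -7 / 66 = -0.11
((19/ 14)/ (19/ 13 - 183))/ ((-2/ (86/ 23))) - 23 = -17467539/ 759920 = -22.99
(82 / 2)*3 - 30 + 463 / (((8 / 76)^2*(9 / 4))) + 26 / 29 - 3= 18662.34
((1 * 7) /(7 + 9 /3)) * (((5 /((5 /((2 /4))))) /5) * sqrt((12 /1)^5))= 504 * sqrt(3) /25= 34.92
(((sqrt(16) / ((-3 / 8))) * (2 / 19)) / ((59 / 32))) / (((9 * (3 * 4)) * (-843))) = 512 / 76545243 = 0.00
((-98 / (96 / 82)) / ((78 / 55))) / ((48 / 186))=-3425345 / 14976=-228.72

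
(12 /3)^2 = 16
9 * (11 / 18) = 11 / 2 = 5.50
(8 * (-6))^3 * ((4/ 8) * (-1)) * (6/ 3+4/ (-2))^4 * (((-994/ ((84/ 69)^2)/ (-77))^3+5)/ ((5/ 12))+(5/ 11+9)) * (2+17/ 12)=0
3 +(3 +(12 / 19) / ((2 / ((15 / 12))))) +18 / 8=657 / 76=8.64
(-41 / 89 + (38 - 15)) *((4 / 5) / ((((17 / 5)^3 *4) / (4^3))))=188800 / 25721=7.34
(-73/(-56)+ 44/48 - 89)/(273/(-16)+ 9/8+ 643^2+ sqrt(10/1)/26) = -32596398863158/155294606860707069+ 3032432*sqrt(10)/155294606860707069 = -0.00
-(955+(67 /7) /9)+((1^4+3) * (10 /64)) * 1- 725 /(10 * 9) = -161867 /168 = -963.49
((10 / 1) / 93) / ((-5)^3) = -2 / 2325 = -0.00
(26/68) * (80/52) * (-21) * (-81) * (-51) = -51030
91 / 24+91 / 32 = 637 / 96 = 6.64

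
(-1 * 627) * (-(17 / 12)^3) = 1026817 / 576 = 1782.67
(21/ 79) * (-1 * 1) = -21/ 79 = -0.27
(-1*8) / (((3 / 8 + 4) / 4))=-256 / 35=-7.31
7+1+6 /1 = 14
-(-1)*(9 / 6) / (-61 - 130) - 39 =-14901 / 382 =-39.01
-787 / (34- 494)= 787 / 460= 1.71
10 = 10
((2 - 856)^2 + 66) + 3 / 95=69291293 / 95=729382.03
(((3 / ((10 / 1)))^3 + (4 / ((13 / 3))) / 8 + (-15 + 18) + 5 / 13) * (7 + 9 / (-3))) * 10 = 3527 / 25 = 141.08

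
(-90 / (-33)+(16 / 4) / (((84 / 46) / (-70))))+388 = 7834 / 33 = 237.39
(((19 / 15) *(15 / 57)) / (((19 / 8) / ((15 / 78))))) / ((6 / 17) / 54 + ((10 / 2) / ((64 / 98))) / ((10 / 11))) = 65280 / 20385157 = 0.00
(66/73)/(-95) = -66/6935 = -0.01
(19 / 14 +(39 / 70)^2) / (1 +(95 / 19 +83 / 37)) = 302327 / 1494500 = 0.20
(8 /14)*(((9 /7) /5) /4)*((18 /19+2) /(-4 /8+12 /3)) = 144 /4655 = 0.03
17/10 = 1.70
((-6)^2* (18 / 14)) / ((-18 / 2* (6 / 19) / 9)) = -1026 / 7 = -146.57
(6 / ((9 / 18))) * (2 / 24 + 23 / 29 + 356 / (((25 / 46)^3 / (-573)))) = -6909666071239 / 453125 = -15248918.23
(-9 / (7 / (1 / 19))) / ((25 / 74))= -666 / 3325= -0.20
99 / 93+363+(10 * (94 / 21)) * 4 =353566 / 651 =543.11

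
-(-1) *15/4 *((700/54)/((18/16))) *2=7000/81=86.42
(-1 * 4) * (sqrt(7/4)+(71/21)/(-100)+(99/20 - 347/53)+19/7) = -2 * sqrt(7) - 120572/27825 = -9.62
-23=-23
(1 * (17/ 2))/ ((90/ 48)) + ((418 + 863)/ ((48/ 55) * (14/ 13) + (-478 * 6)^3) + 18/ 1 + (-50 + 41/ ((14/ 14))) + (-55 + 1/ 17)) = -59366988418504199/ 1433713611787680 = -41.41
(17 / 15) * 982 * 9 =10016.40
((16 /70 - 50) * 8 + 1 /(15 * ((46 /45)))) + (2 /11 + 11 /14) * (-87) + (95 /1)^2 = 75645772 /8855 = 8542.72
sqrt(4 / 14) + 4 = sqrt(14) / 7 + 4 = 4.53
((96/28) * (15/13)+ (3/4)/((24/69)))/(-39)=-5933/37856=-0.16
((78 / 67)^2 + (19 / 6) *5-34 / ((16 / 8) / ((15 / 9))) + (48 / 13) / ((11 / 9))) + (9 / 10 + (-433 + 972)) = 1706807799 / 3209635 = 531.78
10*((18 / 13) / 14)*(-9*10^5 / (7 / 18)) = -1458000000 / 637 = -2288854.00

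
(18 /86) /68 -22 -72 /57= -1292237 /55556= -23.26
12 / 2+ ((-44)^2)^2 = 3748102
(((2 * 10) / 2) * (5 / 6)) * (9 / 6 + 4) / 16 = 275 / 96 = 2.86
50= 50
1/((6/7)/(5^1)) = 35/6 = 5.83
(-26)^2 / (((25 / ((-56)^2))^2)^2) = 65380902624034816 / 390625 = 167375110717.53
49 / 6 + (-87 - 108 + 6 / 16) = -4475 / 24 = -186.46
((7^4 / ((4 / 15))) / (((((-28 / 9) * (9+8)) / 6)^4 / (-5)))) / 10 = -7971615 / 10690688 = -0.75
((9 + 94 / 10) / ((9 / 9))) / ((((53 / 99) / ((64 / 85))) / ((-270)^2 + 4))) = 42496616448 / 22525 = 1886642.24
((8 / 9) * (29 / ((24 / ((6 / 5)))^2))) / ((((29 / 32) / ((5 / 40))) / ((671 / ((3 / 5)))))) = 1342 / 135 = 9.94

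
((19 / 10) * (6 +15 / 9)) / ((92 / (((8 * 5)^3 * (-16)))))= -486400 / 3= -162133.33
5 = 5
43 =43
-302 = -302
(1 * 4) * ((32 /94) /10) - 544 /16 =-7958 /235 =-33.86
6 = 6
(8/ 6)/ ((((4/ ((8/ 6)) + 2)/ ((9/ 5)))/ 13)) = 6.24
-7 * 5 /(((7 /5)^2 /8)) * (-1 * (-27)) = -27000 /7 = -3857.14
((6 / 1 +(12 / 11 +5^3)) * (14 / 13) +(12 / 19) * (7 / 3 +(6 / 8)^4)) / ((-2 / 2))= -25026877 / 173888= -143.93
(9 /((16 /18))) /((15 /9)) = 243 /40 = 6.08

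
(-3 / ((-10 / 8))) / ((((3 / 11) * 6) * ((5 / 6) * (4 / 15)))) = 6.60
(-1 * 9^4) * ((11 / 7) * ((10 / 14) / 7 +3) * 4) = -43879968 / 343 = -127929.94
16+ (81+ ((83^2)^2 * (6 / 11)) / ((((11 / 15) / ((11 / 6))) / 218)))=155188710737 / 11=14108064612.45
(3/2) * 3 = 9/2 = 4.50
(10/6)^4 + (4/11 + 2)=8981/891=10.08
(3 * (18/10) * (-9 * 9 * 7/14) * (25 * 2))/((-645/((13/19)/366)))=3159/99674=0.03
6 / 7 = 0.86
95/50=19/10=1.90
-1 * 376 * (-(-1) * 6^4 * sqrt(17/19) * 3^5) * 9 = -1065716352 * sqrt(323)/19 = -1008066748.77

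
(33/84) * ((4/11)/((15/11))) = 11/105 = 0.10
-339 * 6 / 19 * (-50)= 101700 / 19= 5352.63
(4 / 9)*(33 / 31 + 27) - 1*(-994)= 93602 / 93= 1006.47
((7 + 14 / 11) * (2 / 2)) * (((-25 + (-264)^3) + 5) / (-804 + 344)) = 418594631 / 1265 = 330904.85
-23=-23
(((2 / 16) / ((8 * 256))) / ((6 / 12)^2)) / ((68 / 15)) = 15 / 278528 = 0.00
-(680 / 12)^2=-28900 / 9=-3211.11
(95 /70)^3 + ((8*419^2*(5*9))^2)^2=15955932367656657785458690000000.00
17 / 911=0.02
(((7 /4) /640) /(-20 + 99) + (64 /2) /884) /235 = 1619467 /10503334400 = 0.00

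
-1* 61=-61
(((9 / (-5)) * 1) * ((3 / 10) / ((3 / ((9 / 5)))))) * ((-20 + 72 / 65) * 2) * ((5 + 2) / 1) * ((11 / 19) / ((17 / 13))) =7659036 / 201875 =37.94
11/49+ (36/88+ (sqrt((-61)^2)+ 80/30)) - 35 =94757/3234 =29.30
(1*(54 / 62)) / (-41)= -27 / 1271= -0.02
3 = 3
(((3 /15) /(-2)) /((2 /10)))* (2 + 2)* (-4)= 8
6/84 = 1/14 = 0.07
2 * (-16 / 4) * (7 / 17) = -56 / 17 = -3.29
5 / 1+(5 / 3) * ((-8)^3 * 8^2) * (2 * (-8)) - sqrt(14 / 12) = 2621455 / 3 - sqrt(42) / 6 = 873817.25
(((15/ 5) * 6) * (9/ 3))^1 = 54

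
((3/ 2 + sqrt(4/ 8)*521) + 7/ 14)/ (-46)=-521*sqrt(2)/ 92 - 1/ 23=-8.05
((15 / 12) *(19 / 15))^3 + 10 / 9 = 8779 / 1728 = 5.08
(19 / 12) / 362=19 / 4344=0.00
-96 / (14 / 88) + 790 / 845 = -712750 / 1183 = -602.49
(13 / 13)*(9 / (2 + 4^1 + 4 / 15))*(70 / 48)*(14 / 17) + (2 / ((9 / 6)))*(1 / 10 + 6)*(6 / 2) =834949 / 31960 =26.12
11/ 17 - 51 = -856/ 17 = -50.35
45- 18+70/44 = 28.59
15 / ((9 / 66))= 110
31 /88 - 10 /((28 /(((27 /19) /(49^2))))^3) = 4037877025189598023 /11462360587638061024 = 0.35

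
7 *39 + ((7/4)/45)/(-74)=3636353/13320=273.00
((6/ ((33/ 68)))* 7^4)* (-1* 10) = -3265360/ 11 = -296850.91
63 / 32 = 1.97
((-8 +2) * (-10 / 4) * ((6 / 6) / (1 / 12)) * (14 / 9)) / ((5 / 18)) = 1008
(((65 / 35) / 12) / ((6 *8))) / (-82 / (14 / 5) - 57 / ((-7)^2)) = -91 / 859392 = -0.00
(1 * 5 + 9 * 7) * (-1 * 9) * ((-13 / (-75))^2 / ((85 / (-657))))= 444132 / 3125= 142.12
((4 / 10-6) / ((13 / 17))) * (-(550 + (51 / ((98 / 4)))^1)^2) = 49763127872 / 22295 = 2232030.85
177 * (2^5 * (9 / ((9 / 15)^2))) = 141600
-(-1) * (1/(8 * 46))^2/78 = 1/10563072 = 0.00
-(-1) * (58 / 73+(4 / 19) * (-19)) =-234 / 73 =-3.21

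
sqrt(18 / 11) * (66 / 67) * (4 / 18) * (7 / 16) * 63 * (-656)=-72324 * sqrt(22) / 67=-5063.13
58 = 58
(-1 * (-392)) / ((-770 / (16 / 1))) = -448 / 55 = -8.15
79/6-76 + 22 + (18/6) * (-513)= -1579.83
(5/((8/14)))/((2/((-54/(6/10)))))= -1575/4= -393.75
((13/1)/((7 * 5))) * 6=78/35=2.23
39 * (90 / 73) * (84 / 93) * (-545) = -53562600 / 2263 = -23668.85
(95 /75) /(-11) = -19 /165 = -0.12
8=8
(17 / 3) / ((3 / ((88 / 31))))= 1496 / 279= 5.36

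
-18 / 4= -9 / 2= -4.50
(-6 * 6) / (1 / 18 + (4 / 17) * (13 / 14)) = -77112 / 587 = -131.37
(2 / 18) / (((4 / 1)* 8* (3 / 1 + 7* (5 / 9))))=1 / 1984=0.00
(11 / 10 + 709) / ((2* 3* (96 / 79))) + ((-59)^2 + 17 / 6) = 6875953 / 1920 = 3581.23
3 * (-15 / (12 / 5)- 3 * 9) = -399 / 4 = -99.75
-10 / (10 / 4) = -4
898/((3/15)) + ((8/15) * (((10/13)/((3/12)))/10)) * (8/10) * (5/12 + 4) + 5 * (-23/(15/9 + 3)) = 182880119/40950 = 4465.94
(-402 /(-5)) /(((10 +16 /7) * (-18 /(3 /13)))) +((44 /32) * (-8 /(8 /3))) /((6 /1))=-34497 /44720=-0.77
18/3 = 6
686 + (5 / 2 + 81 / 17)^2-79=762701 / 1156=659.78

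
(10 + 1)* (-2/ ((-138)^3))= 11/ 1314036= 0.00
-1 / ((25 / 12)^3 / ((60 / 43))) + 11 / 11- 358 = -47992611 / 134375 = -357.15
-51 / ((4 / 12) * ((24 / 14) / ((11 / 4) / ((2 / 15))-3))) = -50337 / 32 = -1573.03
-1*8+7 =-1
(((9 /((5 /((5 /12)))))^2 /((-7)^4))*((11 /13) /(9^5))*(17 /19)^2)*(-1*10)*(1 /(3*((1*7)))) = -15895 /12420012523464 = -0.00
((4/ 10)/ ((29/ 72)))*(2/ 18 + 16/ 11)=496/ 319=1.55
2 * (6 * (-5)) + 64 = 4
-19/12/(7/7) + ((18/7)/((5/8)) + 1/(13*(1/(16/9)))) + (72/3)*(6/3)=829937/16380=50.67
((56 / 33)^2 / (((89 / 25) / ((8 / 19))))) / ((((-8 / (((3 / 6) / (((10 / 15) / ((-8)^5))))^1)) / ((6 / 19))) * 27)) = 1284505600 / 104965443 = 12.24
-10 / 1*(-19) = 190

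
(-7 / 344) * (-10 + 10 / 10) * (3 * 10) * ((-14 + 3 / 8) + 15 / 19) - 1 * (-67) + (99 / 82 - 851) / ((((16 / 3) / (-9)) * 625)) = -410783539 / 334970000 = -1.23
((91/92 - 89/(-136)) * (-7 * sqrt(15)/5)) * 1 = -35987 * sqrt(15)/15640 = -8.91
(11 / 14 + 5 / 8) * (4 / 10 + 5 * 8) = 7979 / 140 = 56.99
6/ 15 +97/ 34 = 553/ 170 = 3.25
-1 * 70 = -70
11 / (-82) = -11 / 82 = -0.13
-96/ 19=-5.05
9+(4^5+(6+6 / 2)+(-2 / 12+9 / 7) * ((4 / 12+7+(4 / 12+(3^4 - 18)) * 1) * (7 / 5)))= 51872 / 45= 1152.71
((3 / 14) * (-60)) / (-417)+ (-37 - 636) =-672.97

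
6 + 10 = 16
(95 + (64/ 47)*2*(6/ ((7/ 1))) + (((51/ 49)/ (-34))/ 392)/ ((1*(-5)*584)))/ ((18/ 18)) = 513167294221/ 5272211840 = 97.33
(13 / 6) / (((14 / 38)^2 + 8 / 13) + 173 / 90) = 915135 / 1129139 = 0.81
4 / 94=2 / 47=0.04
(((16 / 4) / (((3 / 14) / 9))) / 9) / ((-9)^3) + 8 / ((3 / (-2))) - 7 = -12.36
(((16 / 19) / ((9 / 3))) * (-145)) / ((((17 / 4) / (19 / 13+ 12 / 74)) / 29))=-210182720 / 466089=-450.95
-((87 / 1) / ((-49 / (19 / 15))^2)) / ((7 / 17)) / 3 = -177973 / 3781575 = -0.05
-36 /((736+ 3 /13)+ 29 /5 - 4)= -585 /11993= -0.05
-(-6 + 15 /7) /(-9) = -3 /7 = -0.43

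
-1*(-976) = 976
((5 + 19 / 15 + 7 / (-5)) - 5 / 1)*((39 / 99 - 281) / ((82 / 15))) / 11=9260 / 14883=0.62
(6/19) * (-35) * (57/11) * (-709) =446670/11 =40606.36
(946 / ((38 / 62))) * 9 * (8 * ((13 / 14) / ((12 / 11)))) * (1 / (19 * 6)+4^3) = 15300415273 / 2527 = 6054774.54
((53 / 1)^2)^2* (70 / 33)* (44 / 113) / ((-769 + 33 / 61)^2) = 1027616793035 / 93113103558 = 11.04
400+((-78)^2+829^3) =569729273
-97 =-97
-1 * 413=-413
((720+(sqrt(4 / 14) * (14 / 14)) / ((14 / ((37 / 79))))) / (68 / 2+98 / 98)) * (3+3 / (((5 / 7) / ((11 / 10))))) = 156.76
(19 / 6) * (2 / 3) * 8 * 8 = 1216 / 9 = 135.11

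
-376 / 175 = -2.15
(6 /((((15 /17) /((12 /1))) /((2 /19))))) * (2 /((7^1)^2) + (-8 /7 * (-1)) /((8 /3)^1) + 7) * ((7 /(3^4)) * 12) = 132736 /1995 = 66.53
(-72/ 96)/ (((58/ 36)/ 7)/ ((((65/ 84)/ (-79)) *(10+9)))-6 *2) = 11115/ 196168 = 0.06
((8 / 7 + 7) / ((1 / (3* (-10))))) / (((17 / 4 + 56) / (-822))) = 5622480 / 1687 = 3332.83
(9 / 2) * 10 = 45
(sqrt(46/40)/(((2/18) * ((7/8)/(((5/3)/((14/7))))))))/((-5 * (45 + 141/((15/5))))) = -3 * sqrt(115)/1610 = -0.02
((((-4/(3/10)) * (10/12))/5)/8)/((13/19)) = -95/234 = -0.41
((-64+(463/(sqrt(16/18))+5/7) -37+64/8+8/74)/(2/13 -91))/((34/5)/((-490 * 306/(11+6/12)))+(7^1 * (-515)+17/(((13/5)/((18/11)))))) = -279605125800/990468615953933+28468214775 * sqrt(2)/26769422052809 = 0.00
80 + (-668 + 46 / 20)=-5857 / 10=-585.70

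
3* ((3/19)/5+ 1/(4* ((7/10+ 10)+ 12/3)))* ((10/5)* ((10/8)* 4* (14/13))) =2714/1729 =1.57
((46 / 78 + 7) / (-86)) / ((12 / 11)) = -407 / 5031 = -0.08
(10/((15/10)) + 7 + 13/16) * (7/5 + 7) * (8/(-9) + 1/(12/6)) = -47.30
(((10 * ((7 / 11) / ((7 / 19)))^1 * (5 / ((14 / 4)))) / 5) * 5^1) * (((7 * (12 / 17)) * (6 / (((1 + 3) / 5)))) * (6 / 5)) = 205200 / 187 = 1097.33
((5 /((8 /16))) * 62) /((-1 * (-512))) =1.21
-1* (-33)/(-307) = -33/307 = -0.11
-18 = -18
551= 551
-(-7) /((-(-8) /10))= 35 /4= 8.75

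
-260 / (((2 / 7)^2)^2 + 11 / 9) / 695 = -1123668 / 3691145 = -0.30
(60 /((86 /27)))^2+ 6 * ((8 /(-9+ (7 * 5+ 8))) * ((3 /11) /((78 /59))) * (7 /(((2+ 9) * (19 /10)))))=333442268340 /939438071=354.94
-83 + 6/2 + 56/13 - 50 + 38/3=-4408/39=-113.03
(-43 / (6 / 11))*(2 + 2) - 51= -1099 / 3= -366.33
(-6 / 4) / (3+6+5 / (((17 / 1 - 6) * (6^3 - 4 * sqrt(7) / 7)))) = -533586636 / 3202268431+330 * sqrt(7) / 3202268431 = -0.17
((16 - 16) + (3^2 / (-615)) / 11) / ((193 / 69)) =-0.00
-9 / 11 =-0.82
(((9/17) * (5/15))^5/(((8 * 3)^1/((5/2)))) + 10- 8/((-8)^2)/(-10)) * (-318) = -90415944819/28397140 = -3183.98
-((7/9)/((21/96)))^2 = -1024/81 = -12.64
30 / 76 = 15 / 38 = 0.39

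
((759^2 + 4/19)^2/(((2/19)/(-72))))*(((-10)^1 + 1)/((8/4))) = 19408395673505538/19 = 1021494509131870.42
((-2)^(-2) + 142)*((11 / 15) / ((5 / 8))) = 12518 / 75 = 166.91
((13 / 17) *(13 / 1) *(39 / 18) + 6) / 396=2809 / 40392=0.07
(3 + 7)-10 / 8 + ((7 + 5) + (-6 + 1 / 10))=297 / 20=14.85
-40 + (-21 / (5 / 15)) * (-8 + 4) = 212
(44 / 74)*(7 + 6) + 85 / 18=8293 / 666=12.45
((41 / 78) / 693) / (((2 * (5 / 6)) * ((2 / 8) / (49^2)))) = 4.37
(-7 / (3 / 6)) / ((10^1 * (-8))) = 7 / 40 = 0.18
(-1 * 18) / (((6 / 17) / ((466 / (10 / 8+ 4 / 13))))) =-411944 / 27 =-15257.19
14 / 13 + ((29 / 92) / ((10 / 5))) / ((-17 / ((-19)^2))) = -92305 / 40664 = -2.27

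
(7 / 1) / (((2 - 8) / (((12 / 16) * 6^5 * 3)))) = -20412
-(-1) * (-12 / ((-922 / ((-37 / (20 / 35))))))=-0.84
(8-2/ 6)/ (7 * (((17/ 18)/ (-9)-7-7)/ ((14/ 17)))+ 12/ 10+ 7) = -540/ 7867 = -0.07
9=9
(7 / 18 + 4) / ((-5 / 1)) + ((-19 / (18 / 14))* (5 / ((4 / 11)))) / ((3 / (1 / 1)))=-68.61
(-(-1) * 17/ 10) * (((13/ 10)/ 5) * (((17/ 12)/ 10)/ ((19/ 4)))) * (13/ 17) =2873/ 285000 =0.01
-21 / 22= -0.95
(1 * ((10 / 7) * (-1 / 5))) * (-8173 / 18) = 129.73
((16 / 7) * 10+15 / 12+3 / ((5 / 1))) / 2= 3459 / 280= 12.35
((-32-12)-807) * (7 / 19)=-5957 / 19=-313.53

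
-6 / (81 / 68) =-5.04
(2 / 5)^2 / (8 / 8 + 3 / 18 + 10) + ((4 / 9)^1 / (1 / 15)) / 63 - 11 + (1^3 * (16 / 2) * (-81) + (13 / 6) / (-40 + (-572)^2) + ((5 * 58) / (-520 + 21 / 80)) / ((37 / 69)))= -70095740499767073187 / 106218479468127600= -659.92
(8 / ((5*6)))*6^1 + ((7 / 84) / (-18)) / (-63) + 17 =1265549 / 68040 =18.60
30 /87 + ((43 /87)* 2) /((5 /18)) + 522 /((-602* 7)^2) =5025494113 /1287440210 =3.90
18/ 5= 3.60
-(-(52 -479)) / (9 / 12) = -1708 / 3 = -569.33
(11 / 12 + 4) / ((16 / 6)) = 59 / 32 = 1.84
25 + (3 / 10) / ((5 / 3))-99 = -3691 / 50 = -73.82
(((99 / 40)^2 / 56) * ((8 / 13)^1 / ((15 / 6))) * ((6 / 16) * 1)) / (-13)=-29403 / 37856000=-0.00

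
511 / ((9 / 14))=7154 / 9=794.89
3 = 3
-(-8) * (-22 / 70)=-2.51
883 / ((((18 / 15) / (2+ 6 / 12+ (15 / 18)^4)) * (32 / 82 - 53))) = -699622975 / 16772832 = -41.71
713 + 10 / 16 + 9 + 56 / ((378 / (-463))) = 141271 / 216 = 654.03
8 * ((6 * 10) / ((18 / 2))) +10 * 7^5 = 504370 / 3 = 168123.33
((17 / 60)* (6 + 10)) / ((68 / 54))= 18 / 5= 3.60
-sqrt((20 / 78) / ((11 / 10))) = -10 * sqrt(429) / 429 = -0.48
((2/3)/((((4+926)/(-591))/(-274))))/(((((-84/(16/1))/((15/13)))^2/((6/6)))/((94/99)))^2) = 15262387456000/62505596926773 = 0.24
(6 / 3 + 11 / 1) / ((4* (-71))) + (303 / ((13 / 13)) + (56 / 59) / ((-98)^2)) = 1741171811 / 5747308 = 302.95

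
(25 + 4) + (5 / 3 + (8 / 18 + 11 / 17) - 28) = 575 / 153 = 3.76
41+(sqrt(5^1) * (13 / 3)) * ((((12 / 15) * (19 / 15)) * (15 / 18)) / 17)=494 * sqrt(5) / 2295+41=41.48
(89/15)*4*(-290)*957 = -6586712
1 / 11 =0.09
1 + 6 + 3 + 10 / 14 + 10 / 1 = 145 / 7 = 20.71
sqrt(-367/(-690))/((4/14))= 7 * sqrt(253230)/1380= 2.55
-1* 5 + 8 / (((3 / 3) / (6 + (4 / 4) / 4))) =45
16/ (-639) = -16/ 639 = -0.03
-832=-832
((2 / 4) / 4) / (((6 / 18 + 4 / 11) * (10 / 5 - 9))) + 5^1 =6407 / 1288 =4.97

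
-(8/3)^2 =-64/9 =-7.11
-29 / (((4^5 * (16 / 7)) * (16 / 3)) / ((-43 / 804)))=0.00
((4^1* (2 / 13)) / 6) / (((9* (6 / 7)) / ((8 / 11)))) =112 / 11583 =0.01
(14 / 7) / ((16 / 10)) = 5 / 4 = 1.25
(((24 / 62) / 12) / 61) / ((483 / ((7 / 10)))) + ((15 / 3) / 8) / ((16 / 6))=0.23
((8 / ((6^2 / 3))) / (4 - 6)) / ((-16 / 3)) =1 / 16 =0.06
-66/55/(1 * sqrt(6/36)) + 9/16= 9/16 - 6 * sqrt(6)/5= -2.38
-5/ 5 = -1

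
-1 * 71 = -71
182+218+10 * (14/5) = 428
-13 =-13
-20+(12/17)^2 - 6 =-7370/289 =-25.50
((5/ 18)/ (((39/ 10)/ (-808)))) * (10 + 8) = -40400/ 39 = -1035.90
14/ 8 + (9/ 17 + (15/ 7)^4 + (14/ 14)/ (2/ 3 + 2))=7751761/ 326536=23.74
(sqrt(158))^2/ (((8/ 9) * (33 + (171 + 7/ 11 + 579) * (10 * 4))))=7821/ 1322572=0.01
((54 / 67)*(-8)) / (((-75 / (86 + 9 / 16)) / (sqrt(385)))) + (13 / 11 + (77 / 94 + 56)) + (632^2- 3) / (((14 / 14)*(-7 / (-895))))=2493*sqrt(385) / 335 + 369636595841 / 7238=51069031.88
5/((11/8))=40/11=3.64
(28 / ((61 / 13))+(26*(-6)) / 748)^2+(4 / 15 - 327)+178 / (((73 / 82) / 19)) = 499451199876958 / 142481015655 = 3505.39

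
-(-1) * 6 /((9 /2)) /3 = 4 /9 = 0.44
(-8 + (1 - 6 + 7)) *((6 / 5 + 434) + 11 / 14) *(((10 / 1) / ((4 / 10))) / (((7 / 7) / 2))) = -915570 / 7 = -130795.71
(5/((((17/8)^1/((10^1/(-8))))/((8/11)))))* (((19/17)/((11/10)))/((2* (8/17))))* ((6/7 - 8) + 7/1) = 0.33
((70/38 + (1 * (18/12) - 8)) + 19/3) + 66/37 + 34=158003/4218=37.46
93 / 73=1.27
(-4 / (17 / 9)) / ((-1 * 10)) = 18 / 85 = 0.21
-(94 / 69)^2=-8836 / 4761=-1.86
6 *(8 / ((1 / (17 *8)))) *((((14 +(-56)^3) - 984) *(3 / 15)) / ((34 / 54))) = -1830843648 / 5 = -366168729.60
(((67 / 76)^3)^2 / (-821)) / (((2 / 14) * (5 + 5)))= -633208675183 / 1582066413608960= -0.00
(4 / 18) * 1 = 2 / 9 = 0.22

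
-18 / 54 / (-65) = 1 / 195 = 0.01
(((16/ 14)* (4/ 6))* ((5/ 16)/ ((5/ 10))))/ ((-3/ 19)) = -190/ 63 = -3.02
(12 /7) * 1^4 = 1.71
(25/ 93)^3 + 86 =69190327/ 804357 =86.02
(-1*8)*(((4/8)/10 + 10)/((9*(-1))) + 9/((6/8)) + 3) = -111.07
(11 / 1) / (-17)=-11 / 17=-0.65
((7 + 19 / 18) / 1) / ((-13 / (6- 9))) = 145 / 78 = 1.86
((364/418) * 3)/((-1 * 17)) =-546/3553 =-0.15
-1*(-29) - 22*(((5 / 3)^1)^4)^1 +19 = -9862 / 81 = -121.75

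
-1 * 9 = -9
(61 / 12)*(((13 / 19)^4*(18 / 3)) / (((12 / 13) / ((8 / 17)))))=22648873 / 6646371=3.41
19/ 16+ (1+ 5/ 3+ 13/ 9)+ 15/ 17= 15131/ 2448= 6.18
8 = 8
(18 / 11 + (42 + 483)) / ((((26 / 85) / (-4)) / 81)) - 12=-79771326 / 143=-557841.44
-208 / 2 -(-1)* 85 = -19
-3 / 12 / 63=-1 / 252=-0.00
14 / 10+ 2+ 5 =42 / 5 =8.40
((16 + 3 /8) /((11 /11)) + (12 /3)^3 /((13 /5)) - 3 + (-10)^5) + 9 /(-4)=-10396283 /104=-99964.26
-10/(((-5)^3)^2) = -2/3125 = -0.00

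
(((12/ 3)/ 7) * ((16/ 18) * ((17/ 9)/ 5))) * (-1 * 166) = -90304/ 2835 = -31.85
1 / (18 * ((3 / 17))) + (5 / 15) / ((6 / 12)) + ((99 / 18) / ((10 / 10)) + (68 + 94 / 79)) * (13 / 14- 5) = -18103121 / 59724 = -303.11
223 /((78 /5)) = 1115 /78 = 14.29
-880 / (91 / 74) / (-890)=0.80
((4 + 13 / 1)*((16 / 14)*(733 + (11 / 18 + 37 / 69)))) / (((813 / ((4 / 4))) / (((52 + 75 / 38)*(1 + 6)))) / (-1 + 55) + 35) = 10597371379 / 26033723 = 407.06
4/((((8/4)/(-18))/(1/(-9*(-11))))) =-4/11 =-0.36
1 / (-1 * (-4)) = 1 / 4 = 0.25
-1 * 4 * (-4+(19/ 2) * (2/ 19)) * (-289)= -3468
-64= -64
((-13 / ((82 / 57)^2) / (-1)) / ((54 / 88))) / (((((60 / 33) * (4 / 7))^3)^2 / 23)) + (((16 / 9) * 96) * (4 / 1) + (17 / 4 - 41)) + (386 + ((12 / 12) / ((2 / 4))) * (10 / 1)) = 546030518698897427 / 440664064000000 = 1239.11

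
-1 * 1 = -1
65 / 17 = 3.82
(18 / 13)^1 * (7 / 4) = 63 / 26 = 2.42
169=169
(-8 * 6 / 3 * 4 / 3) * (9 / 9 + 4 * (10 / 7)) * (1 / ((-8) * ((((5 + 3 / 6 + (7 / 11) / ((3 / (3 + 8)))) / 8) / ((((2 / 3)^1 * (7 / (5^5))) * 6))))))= 512 / 3125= 0.16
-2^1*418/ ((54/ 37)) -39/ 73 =-1130071/ 1971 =-573.35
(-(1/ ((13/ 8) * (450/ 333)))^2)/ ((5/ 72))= -1577088/ 528125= -2.99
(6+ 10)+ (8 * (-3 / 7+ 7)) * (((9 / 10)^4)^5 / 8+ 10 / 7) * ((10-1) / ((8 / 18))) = 1552.99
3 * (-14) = -42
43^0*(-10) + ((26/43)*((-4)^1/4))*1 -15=-1101/43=-25.60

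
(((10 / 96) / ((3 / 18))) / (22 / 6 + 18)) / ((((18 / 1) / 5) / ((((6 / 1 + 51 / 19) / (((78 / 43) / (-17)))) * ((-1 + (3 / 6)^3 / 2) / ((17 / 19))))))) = 59125 / 86528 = 0.68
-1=-1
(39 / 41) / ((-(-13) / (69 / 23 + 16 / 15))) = 61 / 205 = 0.30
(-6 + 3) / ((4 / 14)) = -21 / 2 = -10.50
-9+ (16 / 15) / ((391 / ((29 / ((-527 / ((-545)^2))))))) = -33127459 / 618171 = -53.59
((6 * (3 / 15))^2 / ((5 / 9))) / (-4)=-81 / 125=-0.65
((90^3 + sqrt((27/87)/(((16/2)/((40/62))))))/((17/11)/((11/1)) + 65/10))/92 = 363 * sqrt(8990)/132911756 + 44104500/36961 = 1193.27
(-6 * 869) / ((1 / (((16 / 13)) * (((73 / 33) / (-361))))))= 184544 / 4693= 39.32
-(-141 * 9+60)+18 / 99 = 13301 / 11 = 1209.18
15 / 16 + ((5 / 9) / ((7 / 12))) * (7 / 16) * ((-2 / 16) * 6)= 5 / 8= 0.62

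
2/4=0.50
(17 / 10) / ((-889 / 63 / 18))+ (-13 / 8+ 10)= 31529 / 5080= 6.21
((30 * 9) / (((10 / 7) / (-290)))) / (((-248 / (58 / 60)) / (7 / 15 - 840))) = -222404973 / 1240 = -179358.85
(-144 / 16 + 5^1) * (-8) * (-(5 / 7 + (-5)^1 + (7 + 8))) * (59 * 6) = -849600 / 7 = -121371.43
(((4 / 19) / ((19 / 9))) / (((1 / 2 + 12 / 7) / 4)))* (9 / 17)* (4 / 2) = 36288 / 190247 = 0.19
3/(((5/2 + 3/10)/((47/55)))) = 141/154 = 0.92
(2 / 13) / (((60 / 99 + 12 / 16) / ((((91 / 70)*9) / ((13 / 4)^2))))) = 19008 / 151255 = 0.13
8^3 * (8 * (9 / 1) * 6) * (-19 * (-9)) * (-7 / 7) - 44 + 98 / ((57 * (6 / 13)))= -37822504.27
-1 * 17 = -17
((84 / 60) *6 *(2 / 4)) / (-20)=-21 / 100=-0.21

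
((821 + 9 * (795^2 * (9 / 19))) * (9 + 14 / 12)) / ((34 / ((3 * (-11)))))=-8590414426 / 323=-26595710.30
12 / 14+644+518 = 8140 / 7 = 1162.86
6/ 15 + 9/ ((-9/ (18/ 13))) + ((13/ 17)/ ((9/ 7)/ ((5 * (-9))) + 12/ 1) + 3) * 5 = 6636928/ 462995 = 14.33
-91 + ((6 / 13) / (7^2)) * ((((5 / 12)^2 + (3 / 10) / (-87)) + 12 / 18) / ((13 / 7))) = -374614967 / 4116840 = -91.00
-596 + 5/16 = -9531/16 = -595.69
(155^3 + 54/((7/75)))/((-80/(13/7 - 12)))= 370210685/784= 472207.51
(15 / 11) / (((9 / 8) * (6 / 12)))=80 / 33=2.42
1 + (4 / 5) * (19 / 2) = 43 / 5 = 8.60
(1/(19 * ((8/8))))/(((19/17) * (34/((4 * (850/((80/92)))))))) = 1955/361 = 5.42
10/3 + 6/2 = 19/3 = 6.33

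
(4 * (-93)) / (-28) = 93 / 7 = 13.29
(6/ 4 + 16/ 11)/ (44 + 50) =65/ 2068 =0.03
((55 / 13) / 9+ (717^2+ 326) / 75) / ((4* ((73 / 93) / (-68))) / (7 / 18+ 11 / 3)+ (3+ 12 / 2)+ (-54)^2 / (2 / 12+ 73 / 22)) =48638082152 / 5997058587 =8.11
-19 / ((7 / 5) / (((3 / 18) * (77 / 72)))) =-1045 / 432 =-2.42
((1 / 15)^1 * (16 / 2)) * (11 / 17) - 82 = -20822 / 255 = -81.65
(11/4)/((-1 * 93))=-0.03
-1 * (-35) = 35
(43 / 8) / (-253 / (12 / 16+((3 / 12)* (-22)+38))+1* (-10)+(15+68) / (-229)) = -1309651 / 4378856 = -0.30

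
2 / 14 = 1 / 7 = 0.14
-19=-19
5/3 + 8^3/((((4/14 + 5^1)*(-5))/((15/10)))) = -27.39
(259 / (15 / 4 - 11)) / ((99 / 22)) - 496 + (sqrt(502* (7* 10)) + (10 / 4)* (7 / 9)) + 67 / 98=-2137087 / 4263 + 2* sqrt(8785)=-313.85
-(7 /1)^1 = -7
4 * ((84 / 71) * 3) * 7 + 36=9612 / 71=135.38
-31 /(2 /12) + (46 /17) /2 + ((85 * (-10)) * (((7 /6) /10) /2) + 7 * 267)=333493 /204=1634.77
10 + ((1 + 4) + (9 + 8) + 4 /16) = 129 /4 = 32.25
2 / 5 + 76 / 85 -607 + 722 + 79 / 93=185204 / 1581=117.14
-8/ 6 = -4/ 3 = -1.33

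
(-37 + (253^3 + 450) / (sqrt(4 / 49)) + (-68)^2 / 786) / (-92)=-44551669519 / 72312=-616103.41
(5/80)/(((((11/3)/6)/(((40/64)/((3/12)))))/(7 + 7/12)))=1365/704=1.94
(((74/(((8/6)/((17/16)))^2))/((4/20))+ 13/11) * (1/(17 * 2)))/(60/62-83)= -164909429/1947815936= -0.08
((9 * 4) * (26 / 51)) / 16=39 / 34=1.15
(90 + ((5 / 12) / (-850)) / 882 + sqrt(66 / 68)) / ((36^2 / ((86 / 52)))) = 43 * sqrt(1122) / 1145664 + 6963213557 / 60628538880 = 0.12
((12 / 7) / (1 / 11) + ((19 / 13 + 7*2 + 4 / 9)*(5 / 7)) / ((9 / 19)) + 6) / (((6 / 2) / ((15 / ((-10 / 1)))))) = -51431 / 2106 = -24.42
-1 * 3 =-3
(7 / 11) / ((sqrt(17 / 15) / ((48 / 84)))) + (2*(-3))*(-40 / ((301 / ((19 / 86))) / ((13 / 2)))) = 1.49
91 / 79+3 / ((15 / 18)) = 1877 / 395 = 4.75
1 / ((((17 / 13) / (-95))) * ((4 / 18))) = -11115 / 34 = -326.91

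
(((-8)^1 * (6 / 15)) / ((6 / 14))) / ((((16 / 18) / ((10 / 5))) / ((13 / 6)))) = -182 / 5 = -36.40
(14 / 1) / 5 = 14 / 5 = 2.80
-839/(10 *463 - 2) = -839/4628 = -0.18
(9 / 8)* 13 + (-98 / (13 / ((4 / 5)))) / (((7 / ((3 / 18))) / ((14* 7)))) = 0.55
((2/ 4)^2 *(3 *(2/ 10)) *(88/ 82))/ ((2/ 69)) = 2277/ 410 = 5.55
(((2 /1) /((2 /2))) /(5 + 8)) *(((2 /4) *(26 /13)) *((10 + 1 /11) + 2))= 266 /143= 1.86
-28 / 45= -0.62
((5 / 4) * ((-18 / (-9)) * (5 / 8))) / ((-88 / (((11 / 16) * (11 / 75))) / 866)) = -4763 / 3072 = -1.55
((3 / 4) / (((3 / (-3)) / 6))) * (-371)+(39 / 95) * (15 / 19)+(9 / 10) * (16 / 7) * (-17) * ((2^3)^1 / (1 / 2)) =28056807 / 25270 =1110.28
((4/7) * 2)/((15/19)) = 152/105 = 1.45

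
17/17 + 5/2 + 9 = 25/2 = 12.50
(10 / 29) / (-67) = -0.01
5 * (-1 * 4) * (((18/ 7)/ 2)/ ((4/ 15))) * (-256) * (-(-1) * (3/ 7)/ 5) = 103680/ 49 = 2115.92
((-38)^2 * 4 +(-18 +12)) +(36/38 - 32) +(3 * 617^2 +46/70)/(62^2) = 3857429148/639065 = 6036.05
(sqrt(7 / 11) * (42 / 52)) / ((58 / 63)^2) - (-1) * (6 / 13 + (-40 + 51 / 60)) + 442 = 83349 * sqrt(77) / 962104 + 104861 / 260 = 404.07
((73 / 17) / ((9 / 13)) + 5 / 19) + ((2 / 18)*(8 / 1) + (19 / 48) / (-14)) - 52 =-29090027 / 651168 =-44.67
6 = 6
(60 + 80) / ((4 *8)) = 4.38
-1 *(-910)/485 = 182/97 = 1.88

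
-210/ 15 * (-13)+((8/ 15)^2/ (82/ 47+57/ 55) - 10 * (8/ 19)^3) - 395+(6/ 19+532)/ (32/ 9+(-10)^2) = -208.50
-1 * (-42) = 42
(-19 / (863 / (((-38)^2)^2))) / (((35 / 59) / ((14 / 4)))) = -1168718728 / 4315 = -270850.23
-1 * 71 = -71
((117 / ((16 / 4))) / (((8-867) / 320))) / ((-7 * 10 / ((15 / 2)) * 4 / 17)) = 29835 / 6013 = 4.96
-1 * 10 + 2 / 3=-28 / 3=-9.33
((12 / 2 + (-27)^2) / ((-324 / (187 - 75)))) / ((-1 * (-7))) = -980 / 27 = -36.30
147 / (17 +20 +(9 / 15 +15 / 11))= 3.77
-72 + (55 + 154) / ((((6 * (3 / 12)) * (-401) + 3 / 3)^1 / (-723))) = 215742 / 1201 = 179.64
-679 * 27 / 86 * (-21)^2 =-8084853 / 86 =-94009.92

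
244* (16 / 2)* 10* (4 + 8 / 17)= 1483520 / 17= 87265.88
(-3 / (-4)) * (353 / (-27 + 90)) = 353 / 84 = 4.20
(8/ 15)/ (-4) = -2/ 15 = -0.13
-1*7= -7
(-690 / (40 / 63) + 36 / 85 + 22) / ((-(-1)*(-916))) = 361871 / 311440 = 1.16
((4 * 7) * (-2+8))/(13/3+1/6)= 37.33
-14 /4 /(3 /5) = -35 /6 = -5.83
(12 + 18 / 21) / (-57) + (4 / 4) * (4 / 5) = 382 / 665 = 0.57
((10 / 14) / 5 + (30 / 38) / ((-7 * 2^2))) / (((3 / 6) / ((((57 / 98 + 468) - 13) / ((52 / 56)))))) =2723467 / 24206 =112.51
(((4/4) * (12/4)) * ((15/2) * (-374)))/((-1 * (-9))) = -935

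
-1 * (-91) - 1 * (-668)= 759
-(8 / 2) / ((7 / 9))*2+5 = -37 / 7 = -5.29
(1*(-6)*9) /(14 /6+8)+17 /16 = -2065 /496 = -4.16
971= 971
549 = 549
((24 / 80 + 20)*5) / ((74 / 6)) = 609 / 74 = 8.23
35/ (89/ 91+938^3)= 3185/ 75101724241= 0.00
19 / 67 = 0.28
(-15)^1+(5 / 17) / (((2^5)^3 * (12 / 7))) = -100270045 / 6684672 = -15.00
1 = 1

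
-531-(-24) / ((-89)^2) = -4206027 / 7921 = -531.00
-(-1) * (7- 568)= -561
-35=-35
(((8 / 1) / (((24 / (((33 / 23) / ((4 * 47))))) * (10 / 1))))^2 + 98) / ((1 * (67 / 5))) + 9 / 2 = 295973130201 / 25053947840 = 11.81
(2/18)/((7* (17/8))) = 8/1071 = 0.01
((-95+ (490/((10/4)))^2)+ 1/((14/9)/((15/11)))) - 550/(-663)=3912824947/102102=38322.71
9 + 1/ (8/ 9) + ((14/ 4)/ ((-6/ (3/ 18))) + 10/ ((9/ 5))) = 187/ 12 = 15.58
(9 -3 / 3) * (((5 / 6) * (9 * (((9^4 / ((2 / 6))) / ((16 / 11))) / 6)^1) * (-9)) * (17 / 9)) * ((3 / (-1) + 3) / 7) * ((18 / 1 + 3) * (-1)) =0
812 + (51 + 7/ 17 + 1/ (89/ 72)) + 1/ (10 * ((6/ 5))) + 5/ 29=455167625/ 526524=864.48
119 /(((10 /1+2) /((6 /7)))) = 8.50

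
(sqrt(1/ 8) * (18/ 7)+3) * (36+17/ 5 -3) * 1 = 117 * sqrt(2)/ 5+546/ 5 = 142.29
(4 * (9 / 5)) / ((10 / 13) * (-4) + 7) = 156 / 85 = 1.84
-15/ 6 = -5/ 2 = -2.50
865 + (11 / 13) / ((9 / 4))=101249 / 117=865.38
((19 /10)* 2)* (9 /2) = 171 /10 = 17.10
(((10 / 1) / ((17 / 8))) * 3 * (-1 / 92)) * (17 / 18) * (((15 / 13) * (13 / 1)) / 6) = -25 / 69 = -0.36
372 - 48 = 324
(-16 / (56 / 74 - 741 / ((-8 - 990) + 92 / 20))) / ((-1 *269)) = 2940464 / 74287309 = 0.04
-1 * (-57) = 57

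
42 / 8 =21 / 4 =5.25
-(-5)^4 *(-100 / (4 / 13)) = 203125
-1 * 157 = -157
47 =47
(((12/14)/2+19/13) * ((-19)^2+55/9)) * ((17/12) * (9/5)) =345032/195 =1769.39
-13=-13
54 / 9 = 6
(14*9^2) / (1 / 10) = 11340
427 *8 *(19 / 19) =3416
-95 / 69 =-1.38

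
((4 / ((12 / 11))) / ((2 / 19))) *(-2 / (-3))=209 / 9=23.22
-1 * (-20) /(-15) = -1.33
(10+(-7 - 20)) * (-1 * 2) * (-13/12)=-221/6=-36.83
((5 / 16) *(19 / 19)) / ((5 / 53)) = 53 / 16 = 3.31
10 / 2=5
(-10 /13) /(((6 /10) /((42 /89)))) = -0.61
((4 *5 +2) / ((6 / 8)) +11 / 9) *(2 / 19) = 550 / 171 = 3.22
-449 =-449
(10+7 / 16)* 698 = 58283 / 8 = 7285.38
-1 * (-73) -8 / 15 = 1087 / 15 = 72.47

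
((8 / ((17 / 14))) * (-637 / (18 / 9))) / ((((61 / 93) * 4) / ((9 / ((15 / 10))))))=-4976244 / 1037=-4798.69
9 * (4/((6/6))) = 36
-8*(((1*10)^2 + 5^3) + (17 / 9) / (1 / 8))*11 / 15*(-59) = 11219912 / 135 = 83110.46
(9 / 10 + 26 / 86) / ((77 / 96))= 2256 / 1505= 1.50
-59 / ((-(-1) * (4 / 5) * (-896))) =295 / 3584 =0.08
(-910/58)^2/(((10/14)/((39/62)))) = 11303565/52142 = 216.78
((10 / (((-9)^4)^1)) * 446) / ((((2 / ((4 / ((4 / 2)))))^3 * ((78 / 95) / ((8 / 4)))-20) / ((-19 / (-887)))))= -0.00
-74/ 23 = -3.22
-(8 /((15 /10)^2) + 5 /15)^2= -1225 /81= -15.12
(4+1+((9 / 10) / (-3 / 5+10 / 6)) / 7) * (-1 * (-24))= 3441 / 28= 122.89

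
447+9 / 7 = 3138 / 7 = 448.29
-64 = -64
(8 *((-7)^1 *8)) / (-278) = 224 / 139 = 1.61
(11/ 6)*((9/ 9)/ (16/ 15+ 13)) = 55/ 422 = 0.13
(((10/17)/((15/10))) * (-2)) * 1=-40/51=-0.78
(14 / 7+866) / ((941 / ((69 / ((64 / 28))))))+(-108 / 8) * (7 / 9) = 65289 / 3764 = 17.35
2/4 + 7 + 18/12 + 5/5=10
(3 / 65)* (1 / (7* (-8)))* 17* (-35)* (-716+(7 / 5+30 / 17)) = -181773 / 520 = -349.56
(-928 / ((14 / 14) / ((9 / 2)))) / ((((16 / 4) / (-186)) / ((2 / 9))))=43152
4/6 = 2/3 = 0.67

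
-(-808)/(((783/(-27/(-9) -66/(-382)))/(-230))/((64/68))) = -600634880/847467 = -708.74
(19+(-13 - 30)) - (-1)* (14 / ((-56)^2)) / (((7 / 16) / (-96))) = -1224 / 49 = -24.98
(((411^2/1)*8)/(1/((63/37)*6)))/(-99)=-56757456/407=-139453.21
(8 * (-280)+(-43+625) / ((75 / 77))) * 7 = -287434 / 25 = -11497.36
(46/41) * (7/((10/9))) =7.07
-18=-18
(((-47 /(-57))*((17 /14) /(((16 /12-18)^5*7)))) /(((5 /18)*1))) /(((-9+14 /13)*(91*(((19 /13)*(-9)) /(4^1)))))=-0.00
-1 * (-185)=185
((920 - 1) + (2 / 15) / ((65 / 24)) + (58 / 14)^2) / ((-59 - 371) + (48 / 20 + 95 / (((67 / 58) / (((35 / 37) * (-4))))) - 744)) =-18479933568 / 29268528835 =-0.63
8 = 8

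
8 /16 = 1 /2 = 0.50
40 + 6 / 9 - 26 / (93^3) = 32710492 / 804357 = 40.67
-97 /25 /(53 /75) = -5.49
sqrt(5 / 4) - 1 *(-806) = sqrt(5) / 2 + 806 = 807.12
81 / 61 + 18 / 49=5067 / 2989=1.70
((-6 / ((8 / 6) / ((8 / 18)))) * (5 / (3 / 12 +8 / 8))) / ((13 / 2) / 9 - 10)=144 / 167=0.86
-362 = -362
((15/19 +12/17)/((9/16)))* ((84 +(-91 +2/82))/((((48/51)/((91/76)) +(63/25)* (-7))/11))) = 152370400/12589419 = 12.10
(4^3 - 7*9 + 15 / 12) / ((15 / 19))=57 / 20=2.85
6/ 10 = 3/ 5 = 0.60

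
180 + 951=1131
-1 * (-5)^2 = -25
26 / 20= 13 / 10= 1.30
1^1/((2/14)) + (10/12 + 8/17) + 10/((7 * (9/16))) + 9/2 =16433/1071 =15.34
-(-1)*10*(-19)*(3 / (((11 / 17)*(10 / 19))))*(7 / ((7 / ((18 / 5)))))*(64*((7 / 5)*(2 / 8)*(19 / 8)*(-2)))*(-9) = -1586733624 / 275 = -5769940.45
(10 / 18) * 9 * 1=5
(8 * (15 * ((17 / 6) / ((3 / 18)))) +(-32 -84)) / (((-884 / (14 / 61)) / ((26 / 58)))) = -6734 / 30073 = -0.22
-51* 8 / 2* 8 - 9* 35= -1947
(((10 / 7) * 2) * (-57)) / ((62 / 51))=-29070 / 217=-133.96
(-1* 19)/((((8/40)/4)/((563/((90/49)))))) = -1048306/9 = -116478.44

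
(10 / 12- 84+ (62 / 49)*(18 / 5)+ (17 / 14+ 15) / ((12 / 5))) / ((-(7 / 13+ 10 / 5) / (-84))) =-2377.77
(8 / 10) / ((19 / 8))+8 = 792 / 95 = 8.34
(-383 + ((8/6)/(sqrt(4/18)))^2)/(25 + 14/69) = -25875/1739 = -14.88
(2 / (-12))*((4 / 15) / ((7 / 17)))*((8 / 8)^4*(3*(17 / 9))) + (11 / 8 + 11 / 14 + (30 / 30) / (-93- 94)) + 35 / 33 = 525971 / 201960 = 2.60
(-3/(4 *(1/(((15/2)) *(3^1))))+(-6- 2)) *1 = -199/8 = -24.88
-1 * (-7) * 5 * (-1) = -35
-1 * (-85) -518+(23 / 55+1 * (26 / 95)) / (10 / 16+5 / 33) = -8415323 / 19475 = -432.11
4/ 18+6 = 6.22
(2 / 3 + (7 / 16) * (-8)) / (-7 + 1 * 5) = 17 / 12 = 1.42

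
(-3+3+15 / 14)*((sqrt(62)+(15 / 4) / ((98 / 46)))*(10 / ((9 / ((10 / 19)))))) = 6.04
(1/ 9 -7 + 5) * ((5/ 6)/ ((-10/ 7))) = 119/ 108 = 1.10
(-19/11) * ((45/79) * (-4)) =3420/869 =3.94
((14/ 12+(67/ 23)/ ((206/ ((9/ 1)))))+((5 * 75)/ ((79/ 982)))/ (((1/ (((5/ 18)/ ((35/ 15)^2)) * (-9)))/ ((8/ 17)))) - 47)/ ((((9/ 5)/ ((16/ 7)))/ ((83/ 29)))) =-3269959500733840/ 854470267623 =-3826.89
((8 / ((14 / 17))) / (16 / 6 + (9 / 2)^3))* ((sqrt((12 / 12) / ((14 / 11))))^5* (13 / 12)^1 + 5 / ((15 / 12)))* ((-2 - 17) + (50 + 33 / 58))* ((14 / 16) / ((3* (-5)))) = -249016 / 326395 - 48962771* sqrt(154) / 5373767280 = -0.88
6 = 6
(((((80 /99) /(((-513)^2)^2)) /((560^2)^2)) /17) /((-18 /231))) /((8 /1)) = -1 /89323598268302598144000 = -0.00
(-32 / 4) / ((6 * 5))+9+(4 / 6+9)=92 / 5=18.40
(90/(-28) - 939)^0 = 1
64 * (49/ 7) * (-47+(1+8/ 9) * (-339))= -923776/ 3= -307925.33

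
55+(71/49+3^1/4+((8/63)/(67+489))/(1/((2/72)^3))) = 81793572559/1429983072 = 57.20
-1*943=-943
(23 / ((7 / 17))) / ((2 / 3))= 1173 / 14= 83.79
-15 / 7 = -2.14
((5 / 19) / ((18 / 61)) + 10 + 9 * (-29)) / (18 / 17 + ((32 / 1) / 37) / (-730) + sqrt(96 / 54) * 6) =-19638012145 / 711188316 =-27.61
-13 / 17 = -0.76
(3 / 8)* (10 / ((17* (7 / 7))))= 15 / 68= 0.22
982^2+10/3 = 2892982/3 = 964327.33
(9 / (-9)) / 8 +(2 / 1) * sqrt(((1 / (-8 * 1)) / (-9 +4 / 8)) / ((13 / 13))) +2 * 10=sqrt(17) / 17 +159 / 8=20.12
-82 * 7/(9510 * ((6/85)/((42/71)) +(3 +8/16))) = -68306/4095957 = -0.02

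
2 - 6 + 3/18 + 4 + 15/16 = 53/48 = 1.10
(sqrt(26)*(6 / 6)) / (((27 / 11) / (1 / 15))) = 11*sqrt(26) / 405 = 0.14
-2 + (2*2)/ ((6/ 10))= 14/ 3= 4.67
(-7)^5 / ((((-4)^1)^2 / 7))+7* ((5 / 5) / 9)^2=-9529457 / 1296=-7352.98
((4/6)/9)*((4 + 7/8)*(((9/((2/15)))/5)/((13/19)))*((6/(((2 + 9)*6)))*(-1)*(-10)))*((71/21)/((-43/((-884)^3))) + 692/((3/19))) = 351847620.32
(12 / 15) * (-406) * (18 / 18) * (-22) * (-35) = -250096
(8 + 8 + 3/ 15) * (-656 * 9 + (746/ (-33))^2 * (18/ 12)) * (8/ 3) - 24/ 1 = -134286888/ 605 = -221961.80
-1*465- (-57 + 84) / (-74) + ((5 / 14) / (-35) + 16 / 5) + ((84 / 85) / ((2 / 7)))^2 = -5887729422 / 13098925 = -449.48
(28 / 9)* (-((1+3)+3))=-21.78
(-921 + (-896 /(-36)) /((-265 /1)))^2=4825969782481 /5688225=848414.01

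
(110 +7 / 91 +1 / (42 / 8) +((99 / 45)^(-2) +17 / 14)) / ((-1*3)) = -37.23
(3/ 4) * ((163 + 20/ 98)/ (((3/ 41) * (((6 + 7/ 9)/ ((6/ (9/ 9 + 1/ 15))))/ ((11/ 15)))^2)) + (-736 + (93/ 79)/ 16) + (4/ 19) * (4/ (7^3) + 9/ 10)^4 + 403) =4577025014424435556013637/ 12369063670729027360000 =370.04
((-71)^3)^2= 128100283921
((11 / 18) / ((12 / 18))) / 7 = 11 / 84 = 0.13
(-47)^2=2209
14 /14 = 1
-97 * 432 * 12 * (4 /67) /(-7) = 2011392 /469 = 4288.68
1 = 1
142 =142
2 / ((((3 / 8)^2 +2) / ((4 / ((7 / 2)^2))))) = 2048 / 6713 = 0.31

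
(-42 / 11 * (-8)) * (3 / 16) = 5.73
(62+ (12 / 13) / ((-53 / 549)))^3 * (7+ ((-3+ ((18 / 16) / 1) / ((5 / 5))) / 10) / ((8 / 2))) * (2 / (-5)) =-524691349791625 / 1308331076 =-401038.67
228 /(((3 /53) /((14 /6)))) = 28196 /3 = 9398.67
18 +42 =60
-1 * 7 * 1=-7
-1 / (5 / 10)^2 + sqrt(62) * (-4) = -4 * sqrt(62) - 4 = -35.50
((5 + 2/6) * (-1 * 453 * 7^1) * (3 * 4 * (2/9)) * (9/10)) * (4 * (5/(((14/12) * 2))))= -347904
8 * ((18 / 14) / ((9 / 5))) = 40 / 7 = 5.71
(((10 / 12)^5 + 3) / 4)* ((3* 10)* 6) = 132265 / 864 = 153.08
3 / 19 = 0.16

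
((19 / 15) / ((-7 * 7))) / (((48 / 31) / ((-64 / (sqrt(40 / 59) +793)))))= 110230172 / 81810022455- 4712 * sqrt(590) / 81810022455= 0.00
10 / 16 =0.62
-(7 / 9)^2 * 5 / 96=-245 / 7776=-0.03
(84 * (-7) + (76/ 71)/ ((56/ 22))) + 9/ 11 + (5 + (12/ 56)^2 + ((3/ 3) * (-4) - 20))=-92720487/ 153076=-605.72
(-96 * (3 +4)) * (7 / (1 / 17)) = -79968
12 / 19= 0.63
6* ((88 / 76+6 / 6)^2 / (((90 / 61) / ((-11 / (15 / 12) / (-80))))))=1127951 / 541500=2.08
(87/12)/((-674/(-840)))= 3045/337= 9.04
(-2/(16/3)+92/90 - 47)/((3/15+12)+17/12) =-16687/4902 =-3.40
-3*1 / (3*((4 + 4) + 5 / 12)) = -12 / 101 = -0.12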